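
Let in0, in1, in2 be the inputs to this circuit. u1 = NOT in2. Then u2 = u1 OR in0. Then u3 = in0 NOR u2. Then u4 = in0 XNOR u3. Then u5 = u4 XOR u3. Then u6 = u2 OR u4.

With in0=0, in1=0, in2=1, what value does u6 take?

u1 = NOT 1 = 0
u2 = 0 OR 0 = 0
u3 = 0 NOR 0 = 1
u4 = 0 XNOR 1 = 0
u6 = 0 OR 0 = 0

0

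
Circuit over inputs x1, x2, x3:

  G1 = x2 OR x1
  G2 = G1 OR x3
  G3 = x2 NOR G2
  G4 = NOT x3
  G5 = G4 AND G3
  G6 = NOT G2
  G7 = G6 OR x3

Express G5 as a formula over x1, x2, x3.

NOT x3 AND (x2 NOR ((x2 OR x1) OR x3))

G1 = x2 OR x1
G2 = G1 OR x3 = (x2 OR x1) OR x3
G3 = x2 NOR G2 = x2 NOR ((x2 OR x1) OR x3)
G4 = NOT x3
G5 = G4 AND G3 = NOT x3 AND (x2 NOR ((x2 OR x1) OR x3))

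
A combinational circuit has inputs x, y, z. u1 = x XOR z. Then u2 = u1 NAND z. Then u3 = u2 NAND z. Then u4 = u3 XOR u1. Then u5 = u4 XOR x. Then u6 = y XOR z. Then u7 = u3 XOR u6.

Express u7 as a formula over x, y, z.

(((x XOR z) NAND z) NAND z) XOR (y XOR z)

u1 = x XOR z
u2 = u1 NAND z = (x XOR z) NAND z
u3 = u2 NAND z = ((x XOR z) NAND z) NAND z
u6 = y XOR z
u7 = u3 XOR u6 = (((x XOR z) NAND z) NAND z) XOR (y XOR z)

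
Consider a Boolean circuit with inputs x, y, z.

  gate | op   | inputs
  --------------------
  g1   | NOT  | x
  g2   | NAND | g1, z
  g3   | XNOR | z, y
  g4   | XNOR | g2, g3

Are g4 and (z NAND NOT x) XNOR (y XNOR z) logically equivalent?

Yes

g1 = NOT x
g2 = g1 NAND z = NOT x NAND z
g3 = z XNOR y
g4 = g2 XNOR g3 = (NOT x NAND z) XNOR (z XNOR y)
At x=0, y=1, z=0: circuit gives 0, formula gives 0.
At x=0, y=0, z=0: circuit gives 1, formula gives 1.
Agrees on all 8 inputs.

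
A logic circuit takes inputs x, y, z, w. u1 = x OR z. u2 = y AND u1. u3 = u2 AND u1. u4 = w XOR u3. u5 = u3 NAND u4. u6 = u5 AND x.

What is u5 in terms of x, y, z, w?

((y AND (x OR z)) AND (x OR z)) NAND (w XOR ((y AND (x OR z)) AND (x OR z)))

u1 = x OR z
u2 = y AND u1 = y AND (x OR z)
u3 = u2 AND u1 = (y AND (x OR z)) AND (x OR z)
u4 = w XOR u3 = w XOR ((y AND (x OR z)) AND (x OR z))
u5 = u3 NAND u4 = ((y AND (x OR z)) AND (x OR z)) NAND (w XOR ((y AND (x OR z)) AND (x OR z)))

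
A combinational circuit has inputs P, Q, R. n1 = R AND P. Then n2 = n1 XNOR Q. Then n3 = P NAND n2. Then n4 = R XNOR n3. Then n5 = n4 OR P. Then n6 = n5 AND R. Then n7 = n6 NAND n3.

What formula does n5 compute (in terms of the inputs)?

(R XNOR (P NAND ((R AND P) XNOR Q))) OR P

n1 = R AND P
n2 = n1 XNOR Q = (R AND P) XNOR Q
n3 = P NAND n2 = P NAND ((R AND P) XNOR Q)
n4 = R XNOR n3 = R XNOR (P NAND ((R AND P) XNOR Q))
n5 = n4 OR P = (R XNOR (P NAND ((R AND P) XNOR Q))) OR P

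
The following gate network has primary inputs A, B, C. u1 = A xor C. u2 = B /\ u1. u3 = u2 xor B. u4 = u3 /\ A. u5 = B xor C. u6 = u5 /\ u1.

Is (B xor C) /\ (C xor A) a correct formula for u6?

Yes

u1 = A xor C
u5 = B xor C
u6 = u5 /\ u1 = (B xor C) /\ (A xor C)
At A=0, B=0, C=0: circuit gives 0, formula gives 0.
At A=0, B=0, C=1: circuit gives 1, formula gives 1.
Agrees on all 8 inputs.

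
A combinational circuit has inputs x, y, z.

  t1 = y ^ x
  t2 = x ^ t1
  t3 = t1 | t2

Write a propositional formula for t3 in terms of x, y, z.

t1 = y ^ x
t2 = x ^ t1 = x ^ (y ^ x)
t3 = t1 | t2 = (y ^ x) | (x ^ (y ^ x))

(y ^ x) | (x ^ (y ^ x))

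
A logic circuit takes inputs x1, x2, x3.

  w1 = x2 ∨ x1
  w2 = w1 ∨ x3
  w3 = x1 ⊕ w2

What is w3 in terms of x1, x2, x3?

w1 = x2 ∨ x1
w2 = w1 ∨ x3 = (x2 ∨ x1) ∨ x3
w3 = x1 ⊕ w2 = x1 ⊕ ((x2 ∨ x1) ∨ x3)

x1 ⊕ ((x2 ∨ x1) ∨ x3)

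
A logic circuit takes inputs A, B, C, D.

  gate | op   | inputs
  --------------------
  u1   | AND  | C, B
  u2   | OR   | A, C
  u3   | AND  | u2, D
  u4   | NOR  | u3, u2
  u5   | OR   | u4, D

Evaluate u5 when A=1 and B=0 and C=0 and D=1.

1

u2 = 1 OR 0 = 1
u3 = 1 AND 1 = 1
u4 = 1 NOR 1 = 0
u5 = 0 OR 1 = 1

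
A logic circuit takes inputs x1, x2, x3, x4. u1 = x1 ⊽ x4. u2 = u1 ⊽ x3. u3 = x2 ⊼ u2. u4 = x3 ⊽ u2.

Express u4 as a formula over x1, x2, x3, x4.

x3 ⊽ ((x1 ⊽ x4) ⊽ x3)

u1 = x1 ⊽ x4
u2 = u1 ⊽ x3 = (x1 ⊽ x4) ⊽ x3
u4 = x3 ⊽ u2 = x3 ⊽ ((x1 ⊽ x4) ⊽ x3)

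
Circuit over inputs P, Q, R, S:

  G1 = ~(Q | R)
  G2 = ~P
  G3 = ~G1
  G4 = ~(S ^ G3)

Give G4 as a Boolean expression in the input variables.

~(S ^ ~(~(Q | R)))

G1 = ~(Q | R)
G3 = ~G1 = ~(~(Q | R))
G4 = ~(S ^ G3) = ~(S ^ ~(~(Q | R)))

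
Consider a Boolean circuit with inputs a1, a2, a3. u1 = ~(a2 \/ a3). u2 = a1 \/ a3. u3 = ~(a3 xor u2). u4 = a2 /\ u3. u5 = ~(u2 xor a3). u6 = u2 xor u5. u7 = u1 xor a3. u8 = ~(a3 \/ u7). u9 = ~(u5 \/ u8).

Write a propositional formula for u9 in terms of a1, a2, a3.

~((~((a1 \/ a3) xor a3)) \/ (~(a3 \/ ((~(a2 \/ a3)) xor a3))))

u1 = ~(a2 \/ a3)
u2 = a1 \/ a3
u5 = ~(u2 xor a3) = ~((a1 \/ a3) xor a3)
u7 = u1 xor a3 = (~(a2 \/ a3)) xor a3
u8 = ~(a3 \/ u7) = ~(a3 \/ ((~(a2 \/ a3)) xor a3))
u9 = ~(u5 \/ u8) = ~((~((a1 \/ a3) xor a3)) \/ (~(a3 \/ ((~(a2 \/ a3)) xor a3))))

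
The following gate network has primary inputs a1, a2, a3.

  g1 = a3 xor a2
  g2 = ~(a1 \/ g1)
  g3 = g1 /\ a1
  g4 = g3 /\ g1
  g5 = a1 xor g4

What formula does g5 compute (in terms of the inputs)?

a1 xor (((a3 xor a2) /\ a1) /\ (a3 xor a2))

g1 = a3 xor a2
g3 = g1 /\ a1 = (a3 xor a2) /\ a1
g4 = g3 /\ g1 = ((a3 xor a2) /\ a1) /\ (a3 xor a2)
g5 = a1 xor g4 = a1 xor (((a3 xor a2) /\ a1) /\ (a3 xor a2))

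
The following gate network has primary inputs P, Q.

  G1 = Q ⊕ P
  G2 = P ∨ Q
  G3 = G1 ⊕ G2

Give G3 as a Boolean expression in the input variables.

(Q ⊕ P) ⊕ (P ∨ Q)

G1 = Q ⊕ P
G2 = P ∨ Q
G3 = G1 ⊕ G2 = (Q ⊕ P) ⊕ (P ∨ Q)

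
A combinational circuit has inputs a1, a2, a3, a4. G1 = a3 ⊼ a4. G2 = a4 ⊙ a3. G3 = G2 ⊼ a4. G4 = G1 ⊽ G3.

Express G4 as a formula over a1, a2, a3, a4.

(a3 ⊼ a4) ⊽ ((a4 ⊙ a3) ⊼ a4)

G1 = a3 ⊼ a4
G2 = a4 ⊙ a3
G3 = G2 ⊼ a4 = (a4 ⊙ a3) ⊼ a4
G4 = G1 ⊽ G3 = (a3 ⊼ a4) ⊽ ((a4 ⊙ a3) ⊼ a4)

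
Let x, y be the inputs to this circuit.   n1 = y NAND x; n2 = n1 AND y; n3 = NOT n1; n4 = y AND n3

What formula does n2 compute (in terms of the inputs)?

(y NAND x) AND y

n1 = y NAND x
n2 = n1 AND y = (y NAND x) AND y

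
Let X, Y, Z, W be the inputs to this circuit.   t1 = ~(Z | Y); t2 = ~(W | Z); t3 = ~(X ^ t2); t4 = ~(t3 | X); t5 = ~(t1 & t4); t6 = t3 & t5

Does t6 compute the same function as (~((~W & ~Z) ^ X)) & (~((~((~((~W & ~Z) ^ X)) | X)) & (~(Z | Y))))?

t1 = ~(Z | Y)
t2 = ~(W | Z)
t3 = ~(X ^ t2) = ~(X ^ (~(W | Z)))
t4 = ~(t3 | X) = ~((~(X ^ (~(W | Z)))) | X)
t5 = ~(t1 & t4) = ~((~(Z | Y)) & (~((~(X ^ (~(W | Z)))) | X)))
t6 = t3 & t5 = (~(X ^ (~(W | Z)))) & (~((~(Z | Y)) & (~((~(X ^ (~(W | Z)))) | X))))
At X=0, Y=0, Z=0, W=0: circuit gives 0, formula gives 0.
At X=0, Y=0, Z=0, W=1: circuit gives 1, formula gives 1.
Agrees on all 16 inputs.

Yes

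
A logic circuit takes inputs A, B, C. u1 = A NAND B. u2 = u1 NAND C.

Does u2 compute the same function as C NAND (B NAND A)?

Yes

u1 = A NAND B
u2 = u1 NAND C = (A NAND B) NAND C
At A=0, B=0, C=1: circuit gives 0, formula gives 0.
At A=0, B=0, C=0: circuit gives 1, formula gives 1.
Agrees on all 8 inputs.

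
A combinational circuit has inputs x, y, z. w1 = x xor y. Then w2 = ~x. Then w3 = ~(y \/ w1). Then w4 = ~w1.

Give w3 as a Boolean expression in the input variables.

~(y \/ (x xor y))

w1 = x xor y
w3 = ~(y \/ w1) = ~(y \/ (x xor y))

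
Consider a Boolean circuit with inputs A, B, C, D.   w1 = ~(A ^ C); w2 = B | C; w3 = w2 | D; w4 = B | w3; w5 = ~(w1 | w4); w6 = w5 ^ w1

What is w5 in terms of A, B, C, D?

~((~(A ^ C)) | (B | ((B | C) | D)))

w1 = ~(A ^ C)
w2 = B | C
w3 = w2 | D = (B | C) | D
w4 = B | w3 = B | ((B | C) | D)
w5 = ~(w1 | w4) = ~((~(A ^ C)) | (B | ((B | C) | D)))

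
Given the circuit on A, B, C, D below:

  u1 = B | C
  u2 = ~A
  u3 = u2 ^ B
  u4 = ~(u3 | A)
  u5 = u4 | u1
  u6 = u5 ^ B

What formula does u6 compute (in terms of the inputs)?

((~((~A ^ B) | A)) | (B | C)) ^ B

u1 = B | C
u2 = ~A
u3 = u2 ^ B = ~A ^ B
u4 = ~(u3 | A) = ~((~A ^ B) | A)
u5 = u4 | u1 = (~((~A ^ B) | A)) | (B | C)
u6 = u5 ^ B = ((~((~A ^ B) | A)) | (B | C)) ^ B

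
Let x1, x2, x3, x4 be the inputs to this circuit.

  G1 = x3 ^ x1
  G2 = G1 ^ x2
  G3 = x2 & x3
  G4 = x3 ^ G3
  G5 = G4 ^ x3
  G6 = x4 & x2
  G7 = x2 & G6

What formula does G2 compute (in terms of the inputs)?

(x3 ^ x1) ^ x2

G1 = x3 ^ x1
G2 = G1 ^ x2 = (x3 ^ x1) ^ x2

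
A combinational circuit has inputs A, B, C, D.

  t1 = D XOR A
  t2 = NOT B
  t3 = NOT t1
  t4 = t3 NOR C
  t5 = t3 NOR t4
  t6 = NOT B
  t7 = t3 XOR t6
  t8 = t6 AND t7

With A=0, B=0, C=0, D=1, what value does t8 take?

1

t1 = 1 XOR 0 = 1
t3 = NOT 1 = 0
t6 = NOT 0 = 1
t7 = 0 XOR 1 = 1
t8 = 1 AND 1 = 1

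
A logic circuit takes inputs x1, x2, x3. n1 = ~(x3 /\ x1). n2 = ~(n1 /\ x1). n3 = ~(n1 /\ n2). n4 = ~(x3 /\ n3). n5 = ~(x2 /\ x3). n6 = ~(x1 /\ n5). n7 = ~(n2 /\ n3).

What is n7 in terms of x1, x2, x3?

~((~((~(x3 /\ x1)) /\ x1)) /\ (~((~(x3 /\ x1)) /\ (~((~(x3 /\ x1)) /\ x1)))))

n1 = ~(x3 /\ x1)
n2 = ~(n1 /\ x1) = ~((~(x3 /\ x1)) /\ x1)
n3 = ~(n1 /\ n2) = ~((~(x3 /\ x1)) /\ (~((~(x3 /\ x1)) /\ x1)))
n7 = ~(n2 /\ n3) = ~((~((~(x3 /\ x1)) /\ x1)) /\ (~((~(x3 /\ x1)) /\ (~((~(x3 /\ x1)) /\ x1)))))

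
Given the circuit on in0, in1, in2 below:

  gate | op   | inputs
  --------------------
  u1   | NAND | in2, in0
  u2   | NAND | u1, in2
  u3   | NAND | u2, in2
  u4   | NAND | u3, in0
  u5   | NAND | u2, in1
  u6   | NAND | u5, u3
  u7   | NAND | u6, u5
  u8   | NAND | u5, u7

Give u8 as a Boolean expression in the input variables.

(((in2 NAND in0) NAND in2) NAND in1) NAND (((((in2 NAND in0) NAND in2) NAND in1) NAND (((in2 NAND in0) NAND in2) NAND in2)) NAND (((in2 NAND in0) NAND in2) NAND in1))

u1 = in2 NAND in0
u2 = u1 NAND in2 = (in2 NAND in0) NAND in2
u3 = u2 NAND in2 = ((in2 NAND in0) NAND in2) NAND in2
u5 = u2 NAND in1 = ((in2 NAND in0) NAND in2) NAND in1
u6 = u5 NAND u3 = (((in2 NAND in0) NAND in2) NAND in1) NAND (((in2 NAND in0) NAND in2) NAND in2)
u7 = u6 NAND u5 = ((((in2 NAND in0) NAND in2) NAND in1) NAND (((in2 NAND in0) NAND in2) NAND in2)) NAND (((in2 NAND in0) NAND in2) NAND in1)
u8 = u5 NAND u7 = (((in2 NAND in0) NAND in2) NAND in1) NAND (((((in2 NAND in0) NAND in2) NAND in1) NAND (((in2 NAND in0) NAND in2) NAND in2)) NAND (((in2 NAND in0) NAND in2) NAND in1))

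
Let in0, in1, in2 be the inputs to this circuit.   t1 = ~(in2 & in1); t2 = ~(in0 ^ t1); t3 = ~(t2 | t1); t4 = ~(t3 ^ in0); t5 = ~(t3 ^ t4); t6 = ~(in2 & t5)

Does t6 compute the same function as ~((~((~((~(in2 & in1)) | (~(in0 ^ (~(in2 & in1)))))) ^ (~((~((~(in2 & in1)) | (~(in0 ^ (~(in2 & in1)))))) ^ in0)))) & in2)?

Yes

t1 = ~(in2 & in1)
t2 = ~(in0 ^ t1) = ~(in0 ^ (~(in2 & in1)))
t3 = ~(t2 | t1) = ~((~(in0 ^ (~(in2 & in1)))) | (~(in2 & in1)))
t4 = ~(t3 ^ in0) = ~((~((~(in0 ^ (~(in2 & in1)))) | (~(in2 & in1)))) ^ in0)
t5 = ~(t3 ^ t4) = ~((~((~(in0 ^ (~(in2 & in1)))) | (~(in2 & in1)))) ^ (~((~((~(in0 ^ (~(in2 & in1)))) | (~(in2 & in1)))) ^ in0)))
t6 = ~(in2 & t5) = ~(in2 & (~((~((~(in0 ^ (~(in2 & in1)))) | (~(in2 & in1)))) ^ (~((~((~(in0 ^ (~(in2 & in1)))) | (~(in2 & in1)))) ^ in0)))))
At in0=1, in1=0, in2=1: circuit gives 0, formula gives 0.
At in0=0, in1=0, in2=0: circuit gives 1, formula gives 1.
Agrees on all 8 inputs.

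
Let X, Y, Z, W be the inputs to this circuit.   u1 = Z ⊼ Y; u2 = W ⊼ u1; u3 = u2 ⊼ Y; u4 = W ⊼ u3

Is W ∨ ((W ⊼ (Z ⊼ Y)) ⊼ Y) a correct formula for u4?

u1 = Z ⊼ Y
u2 = W ⊼ u1 = W ⊼ (Z ⊼ Y)
u3 = u2 ⊼ Y = (W ⊼ (Z ⊼ Y)) ⊼ Y
u4 = W ⊼ u3 = W ⊼ ((W ⊼ (Z ⊼ Y)) ⊼ Y)
At X=0, Y=0, Z=0, W=1: circuit gives 0, formula gives 1.

No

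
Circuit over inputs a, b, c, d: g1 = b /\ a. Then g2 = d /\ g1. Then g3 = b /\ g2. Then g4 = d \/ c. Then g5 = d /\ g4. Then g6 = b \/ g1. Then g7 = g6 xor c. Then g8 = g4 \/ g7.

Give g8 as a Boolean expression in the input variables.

(d \/ c) \/ ((b \/ (b /\ a)) xor c)

g1 = b /\ a
g4 = d \/ c
g6 = b \/ g1 = b \/ (b /\ a)
g7 = g6 xor c = (b \/ (b /\ a)) xor c
g8 = g4 \/ g7 = (d \/ c) \/ ((b \/ (b /\ a)) xor c)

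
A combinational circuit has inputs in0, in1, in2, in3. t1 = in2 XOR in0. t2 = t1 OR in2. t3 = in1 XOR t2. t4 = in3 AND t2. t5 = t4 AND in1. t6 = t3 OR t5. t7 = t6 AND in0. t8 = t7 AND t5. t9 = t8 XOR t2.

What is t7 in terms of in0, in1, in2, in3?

((in1 XOR ((in2 XOR in0) OR in2)) OR ((in3 AND ((in2 XOR in0) OR in2)) AND in1)) AND in0

t1 = in2 XOR in0
t2 = t1 OR in2 = (in2 XOR in0) OR in2
t3 = in1 XOR t2 = in1 XOR ((in2 XOR in0) OR in2)
t4 = in3 AND t2 = in3 AND ((in2 XOR in0) OR in2)
t5 = t4 AND in1 = (in3 AND ((in2 XOR in0) OR in2)) AND in1
t6 = t3 OR t5 = (in1 XOR ((in2 XOR in0) OR in2)) OR ((in3 AND ((in2 XOR in0) OR in2)) AND in1)
t7 = t6 AND in0 = ((in1 XOR ((in2 XOR in0) OR in2)) OR ((in3 AND ((in2 XOR in0) OR in2)) AND in1)) AND in0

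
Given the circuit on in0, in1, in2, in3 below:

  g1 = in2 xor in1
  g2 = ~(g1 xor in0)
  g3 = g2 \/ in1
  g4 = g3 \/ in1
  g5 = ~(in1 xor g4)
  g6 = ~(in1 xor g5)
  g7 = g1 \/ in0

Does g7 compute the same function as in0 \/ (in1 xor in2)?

g1 = in2 xor in1
g7 = g1 \/ in0 = (in2 xor in1) \/ in0
At in0=0, in1=0, in2=0, in3=0: circuit gives 0, formula gives 0.
At in0=0, in1=0, in2=1, in3=0: circuit gives 1, formula gives 1.
Agrees on all 16 inputs.

Yes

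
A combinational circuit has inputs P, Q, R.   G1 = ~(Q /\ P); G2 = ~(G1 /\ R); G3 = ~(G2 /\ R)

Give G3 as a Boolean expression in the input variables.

G1 = ~(Q /\ P)
G2 = ~(G1 /\ R) = ~((~(Q /\ P)) /\ R)
G3 = ~(G2 /\ R) = ~((~((~(Q /\ P)) /\ R)) /\ R)

~((~((~(Q /\ P)) /\ R)) /\ R)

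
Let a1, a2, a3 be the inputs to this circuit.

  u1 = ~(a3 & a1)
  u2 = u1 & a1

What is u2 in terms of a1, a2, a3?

(~(a3 & a1)) & a1

u1 = ~(a3 & a1)
u2 = u1 & a1 = (~(a3 & a1)) & a1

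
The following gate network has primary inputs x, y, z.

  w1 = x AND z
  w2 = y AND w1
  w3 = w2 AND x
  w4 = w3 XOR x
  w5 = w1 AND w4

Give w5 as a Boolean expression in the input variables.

w1 = x AND z
w2 = y AND w1 = y AND (x AND z)
w3 = w2 AND x = (y AND (x AND z)) AND x
w4 = w3 XOR x = ((y AND (x AND z)) AND x) XOR x
w5 = w1 AND w4 = (x AND z) AND (((y AND (x AND z)) AND x) XOR x)

(x AND z) AND (((y AND (x AND z)) AND x) XOR x)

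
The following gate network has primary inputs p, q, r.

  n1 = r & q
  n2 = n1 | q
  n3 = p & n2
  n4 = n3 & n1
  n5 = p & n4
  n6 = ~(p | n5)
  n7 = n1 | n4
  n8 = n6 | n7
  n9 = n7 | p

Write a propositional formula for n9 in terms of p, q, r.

n1 = r & q
n2 = n1 | q = (r & q) | q
n3 = p & n2 = p & ((r & q) | q)
n4 = n3 & n1 = (p & ((r & q) | q)) & (r & q)
n7 = n1 | n4 = (r & q) | ((p & ((r & q) | q)) & (r & q))
n9 = n7 | p = ((r & q) | ((p & ((r & q) | q)) & (r & q))) | p

((r & q) | ((p & ((r & q) | q)) & (r & q))) | p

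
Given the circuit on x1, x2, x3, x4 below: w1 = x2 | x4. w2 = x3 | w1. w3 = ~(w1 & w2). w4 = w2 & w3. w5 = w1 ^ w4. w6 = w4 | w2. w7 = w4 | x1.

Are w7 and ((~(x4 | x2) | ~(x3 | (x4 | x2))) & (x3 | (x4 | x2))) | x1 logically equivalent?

Yes

w1 = x2 | x4
w2 = x3 | w1 = x3 | (x2 | x4)
w3 = ~(w1 & w2) = ~((x2 | x4) & (x3 | (x2 | x4)))
w4 = w2 & w3 = (x3 | (x2 | x4)) & (~((x2 | x4) & (x3 | (x2 | x4))))
w7 = w4 | x1 = ((x3 | (x2 | x4)) & (~((x2 | x4) & (x3 | (x2 | x4))))) | x1
At x1=0, x2=0, x3=0, x4=0: circuit gives 0, formula gives 0.
At x1=0, x2=0, x3=1, x4=0: circuit gives 1, formula gives 1.
Agrees on all 16 inputs.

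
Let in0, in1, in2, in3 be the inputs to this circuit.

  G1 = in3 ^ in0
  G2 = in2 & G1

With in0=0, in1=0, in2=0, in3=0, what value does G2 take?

0

G1 = 0 ^ 0 = 0
G2 = 0 & 0 = 0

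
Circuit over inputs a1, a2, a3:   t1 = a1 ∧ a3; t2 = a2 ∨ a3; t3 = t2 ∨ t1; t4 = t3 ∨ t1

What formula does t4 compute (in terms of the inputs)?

t1 = a1 ∧ a3
t2 = a2 ∨ a3
t3 = t2 ∨ t1 = (a2 ∨ a3) ∨ (a1 ∧ a3)
t4 = t3 ∨ t1 = ((a2 ∨ a3) ∨ (a1 ∧ a3)) ∨ (a1 ∧ a3)

((a2 ∨ a3) ∨ (a1 ∧ a3)) ∨ (a1 ∧ a3)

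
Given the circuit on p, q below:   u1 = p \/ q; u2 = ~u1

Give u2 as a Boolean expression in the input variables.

~(p \/ q)

u1 = p \/ q
u2 = ~u1 = ~(p \/ q)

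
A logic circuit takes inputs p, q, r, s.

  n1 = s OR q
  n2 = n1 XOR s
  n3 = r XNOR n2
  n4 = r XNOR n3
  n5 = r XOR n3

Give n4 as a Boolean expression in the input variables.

r XNOR (r XNOR ((s OR q) XOR s))

n1 = s OR q
n2 = n1 XOR s = (s OR q) XOR s
n3 = r XNOR n2 = r XNOR ((s OR q) XOR s)
n4 = r XNOR n3 = r XNOR (r XNOR ((s OR q) XOR s))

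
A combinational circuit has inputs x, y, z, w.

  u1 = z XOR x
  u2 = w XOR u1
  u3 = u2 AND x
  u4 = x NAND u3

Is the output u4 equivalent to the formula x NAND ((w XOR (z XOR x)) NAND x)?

No

u1 = z XOR x
u2 = w XOR u1 = w XOR (z XOR x)
u3 = u2 AND x = (w XOR (z XOR x)) AND x
u4 = x NAND u3 = x NAND ((w XOR (z XOR x)) AND x)
At x=1, y=0, z=0, w=0: circuit gives 0, formula gives 1.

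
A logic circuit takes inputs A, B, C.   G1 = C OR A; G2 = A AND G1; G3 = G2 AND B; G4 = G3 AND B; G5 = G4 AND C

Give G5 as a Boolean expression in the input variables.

(((A AND (C OR A)) AND B) AND B) AND C

G1 = C OR A
G2 = A AND G1 = A AND (C OR A)
G3 = G2 AND B = (A AND (C OR A)) AND B
G4 = G3 AND B = ((A AND (C OR A)) AND B) AND B
G5 = G4 AND C = (((A AND (C OR A)) AND B) AND B) AND C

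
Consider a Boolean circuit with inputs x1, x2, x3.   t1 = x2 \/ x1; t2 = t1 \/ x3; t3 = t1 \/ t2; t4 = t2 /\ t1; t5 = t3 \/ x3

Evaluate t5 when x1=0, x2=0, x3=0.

0

t1 = 0 \/ 0 = 0
t2 = 0 \/ 0 = 0
t3 = 0 \/ 0 = 0
t5 = 0 \/ 0 = 0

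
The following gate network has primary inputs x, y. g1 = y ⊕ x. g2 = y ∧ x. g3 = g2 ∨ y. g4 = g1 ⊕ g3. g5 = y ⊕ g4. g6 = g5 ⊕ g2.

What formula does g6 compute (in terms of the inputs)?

g1 = y ⊕ x
g2 = y ∧ x
g3 = g2 ∨ y = (y ∧ x) ∨ y
g4 = g1 ⊕ g3 = (y ⊕ x) ⊕ ((y ∧ x) ∨ y)
g5 = y ⊕ g4 = y ⊕ ((y ⊕ x) ⊕ ((y ∧ x) ∨ y))
g6 = g5 ⊕ g2 = (y ⊕ ((y ⊕ x) ⊕ ((y ∧ x) ∨ y))) ⊕ (y ∧ x)

(y ⊕ ((y ⊕ x) ⊕ ((y ∧ x) ∨ y))) ⊕ (y ∧ x)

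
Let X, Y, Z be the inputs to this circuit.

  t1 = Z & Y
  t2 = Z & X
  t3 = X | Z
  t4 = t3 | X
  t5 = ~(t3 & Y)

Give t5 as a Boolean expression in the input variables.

~((X | Z) & Y)

t3 = X | Z
t5 = ~(t3 & Y) = ~((X | Z) & Y)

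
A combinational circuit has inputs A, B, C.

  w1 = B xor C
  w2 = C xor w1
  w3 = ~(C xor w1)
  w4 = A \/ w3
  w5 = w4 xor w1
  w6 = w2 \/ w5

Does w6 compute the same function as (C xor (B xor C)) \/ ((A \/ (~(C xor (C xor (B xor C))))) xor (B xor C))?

w1 = B xor C
w2 = C xor w1 = C xor (B xor C)
w3 = ~(C xor w1) = ~(C xor (B xor C))
w4 = A \/ w3 = A \/ (~(C xor (B xor C)))
w5 = w4 xor w1 = (A \/ (~(C xor (B xor C)))) xor (B xor C)
w6 = w2 \/ w5 = (C xor (B xor C)) \/ ((A \/ (~(C xor (B xor C)))) xor (B xor C))
At A=0, B=0, C=1: circuit gives 0, formula gives 1.

No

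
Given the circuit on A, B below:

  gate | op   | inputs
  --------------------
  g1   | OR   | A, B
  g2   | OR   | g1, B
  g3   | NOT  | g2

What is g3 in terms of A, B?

NOT ((A OR B) OR B)

g1 = A OR B
g2 = g1 OR B = (A OR B) OR B
g3 = NOT g2 = NOT ((A OR B) OR B)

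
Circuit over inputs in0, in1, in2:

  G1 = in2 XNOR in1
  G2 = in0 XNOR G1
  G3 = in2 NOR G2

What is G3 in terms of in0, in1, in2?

in2 NOR (in0 XNOR (in2 XNOR in1))

G1 = in2 XNOR in1
G2 = in0 XNOR G1 = in0 XNOR (in2 XNOR in1)
G3 = in2 NOR G2 = in2 NOR (in0 XNOR (in2 XNOR in1))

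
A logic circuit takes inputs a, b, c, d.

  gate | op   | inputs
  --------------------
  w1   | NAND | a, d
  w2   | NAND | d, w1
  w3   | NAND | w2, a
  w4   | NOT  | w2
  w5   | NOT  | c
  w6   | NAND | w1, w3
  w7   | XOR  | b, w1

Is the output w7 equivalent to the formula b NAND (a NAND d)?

w1 = a NAND d
w7 = b XOR w1 = b XOR (a NAND d)
At a=1, b=0, c=0, d=1: circuit gives 0, formula gives 1.

No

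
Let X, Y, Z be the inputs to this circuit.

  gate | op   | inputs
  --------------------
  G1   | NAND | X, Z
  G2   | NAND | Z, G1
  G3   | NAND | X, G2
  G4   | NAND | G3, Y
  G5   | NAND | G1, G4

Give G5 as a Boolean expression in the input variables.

(X NAND Z) NAND ((X NAND (Z NAND (X NAND Z))) NAND Y)

G1 = X NAND Z
G2 = Z NAND G1 = Z NAND (X NAND Z)
G3 = X NAND G2 = X NAND (Z NAND (X NAND Z))
G4 = G3 NAND Y = (X NAND (Z NAND (X NAND Z))) NAND Y
G5 = G1 NAND G4 = (X NAND Z) NAND ((X NAND (Z NAND (X NAND Z))) NAND Y)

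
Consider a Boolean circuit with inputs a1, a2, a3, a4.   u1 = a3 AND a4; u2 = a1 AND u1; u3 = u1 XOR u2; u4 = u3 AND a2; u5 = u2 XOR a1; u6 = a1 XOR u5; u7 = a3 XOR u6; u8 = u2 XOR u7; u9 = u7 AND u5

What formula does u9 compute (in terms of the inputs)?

(a3 XOR (a1 XOR ((a1 AND (a3 AND a4)) XOR a1))) AND ((a1 AND (a3 AND a4)) XOR a1)

u1 = a3 AND a4
u2 = a1 AND u1 = a1 AND (a3 AND a4)
u5 = u2 XOR a1 = (a1 AND (a3 AND a4)) XOR a1
u6 = a1 XOR u5 = a1 XOR ((a1 AND (a3 AND a4)) XOR a1)
u7 = a3 XOR u6 = a3 XOR (a1 XOR ((a1 AND (a3 AND a4)) XOR a1))
u9 = u7 AND u5 = (a3 XOR (a1 XOR ((a1 AND (a3 AND a4)) XOR a1))) AND ((a1 AND (a3 AND a4)) XOR a1)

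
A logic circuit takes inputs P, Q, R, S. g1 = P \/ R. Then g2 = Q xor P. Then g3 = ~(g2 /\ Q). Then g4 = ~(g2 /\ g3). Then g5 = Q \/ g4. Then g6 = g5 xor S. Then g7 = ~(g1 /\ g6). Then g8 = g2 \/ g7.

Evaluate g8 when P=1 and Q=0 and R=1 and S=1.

1

g1 = 1 \/ 1 = 1
g2 = 0 xor 1 = 1
g3 = ~(1 /\ 0) = 1
g4 = ~(1 /\ 1) = 0
g5 = 0 \/ 0 = 0
g6 = 0 xor 1 = 1
g7 = ~(1 /\ 1) = 0
g8 = 1 \/ 0 = 1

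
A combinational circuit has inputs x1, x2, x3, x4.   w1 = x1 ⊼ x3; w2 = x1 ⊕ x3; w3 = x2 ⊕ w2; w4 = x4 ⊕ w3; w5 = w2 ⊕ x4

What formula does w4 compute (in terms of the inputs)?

x4 ⊕ (x2 ⊕ (x1 ⊕ x3))

w2 = x1 ⊕ x3
w3 = x2 ⊕ w2 = x2 ⊕ (x1 ⊕ x3)
w4 = x4 ⊕ w3 = x4 ⊕ (x2 ⊕ (x1 ⊕ x3))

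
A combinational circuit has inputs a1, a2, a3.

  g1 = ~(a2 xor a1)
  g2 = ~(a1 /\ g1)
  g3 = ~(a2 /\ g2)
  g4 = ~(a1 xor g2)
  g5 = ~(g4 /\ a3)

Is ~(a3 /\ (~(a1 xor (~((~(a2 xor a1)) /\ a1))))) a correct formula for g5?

Yes

g1 = ~(a2 xor a1)
g2 = ~(a1 /\ g1) = ~(a1 /\ (~(a2 xor a1)))
g4 = ~(a1 xor g2) = ~(a1 xor (~(a1 /\ (~(a2 xor a1)))))
g5 = ~(g4 /\ a3) = ~((~(a1 xor (~(a1 /\ (~(a2 xor a1)))))) /\ a3)
At a1=1, a2=0, a3=1: circuit gives 0, formula gives 0.
At a1=0, a2=0, a3=0: circuit gives 1, formula gives 1.
Agrees on all 8 inputs.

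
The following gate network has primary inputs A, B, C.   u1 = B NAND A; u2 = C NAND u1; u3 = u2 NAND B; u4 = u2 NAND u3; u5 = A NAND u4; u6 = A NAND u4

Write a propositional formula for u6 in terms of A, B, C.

A NAND ((C NAND (B NAND A)) NAND ((C NAND (B NAND A)) NAND B))

u1 = B NAND A
u2 = C NAND u1 = C NAND (B NAND A)
u3 = u2 NAND B = (C NAND (B NAND A)) NAND B
u4 = u2 NAND u3 = (C NAND (B NAND A)) NAND ((C NAND (B NAND A)) NAND B)
u6 = A NAND u4 = A NAND ((C NAND (B NAND A)) NAND ((C NAND (B NAND A)) NAND B))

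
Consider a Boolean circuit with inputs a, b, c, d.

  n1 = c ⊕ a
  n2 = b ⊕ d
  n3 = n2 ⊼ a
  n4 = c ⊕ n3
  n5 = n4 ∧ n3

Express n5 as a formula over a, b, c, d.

n2 = b ⊕ d
n3 = n2 ⊼ a = (b ⊕ d) ⊼ a
n4 = c ⊕ n3 = c ⊕ ((b ⊕ d) ⊼ a)
n5 = n4 ∧ n3 = (c ⊕ ((b ⊕ d) ⊼ a)) ∧ ((b ⊕ d) ⊼ a)

(c ⊕ ((b ⊕ d) ⊼ a)) ∧ ((b ⊕ d) ⊼ a)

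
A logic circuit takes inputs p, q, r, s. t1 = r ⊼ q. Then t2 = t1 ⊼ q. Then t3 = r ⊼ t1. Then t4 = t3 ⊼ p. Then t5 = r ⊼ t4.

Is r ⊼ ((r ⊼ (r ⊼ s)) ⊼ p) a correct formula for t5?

No

t1 = r ⊼ q
t3 = r ⊼ t1 = r ⊼ (r ⊼ q)
t4 = t3 ⊼ p = (r ⊼ (r ⊼ q)) ⊼ p
t5 = r ⊼ t4 = r ⊼ ((r ⊼ (r ⊼ q)) ⊼ p)
At p=1, q=0, r=1, s=1: circuit gives 0, formula gives 1.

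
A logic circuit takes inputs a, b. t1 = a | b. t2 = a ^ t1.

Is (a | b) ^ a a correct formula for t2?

Yes

t1 = a | b
t2 = a ^ t1 = a ^ (a | b)
At a=0, b=0: circuit gives 0, formula gives 0.
At a=0, b=1: circuit gives 1, formula gives 1.
Agrees on all 4 inputs.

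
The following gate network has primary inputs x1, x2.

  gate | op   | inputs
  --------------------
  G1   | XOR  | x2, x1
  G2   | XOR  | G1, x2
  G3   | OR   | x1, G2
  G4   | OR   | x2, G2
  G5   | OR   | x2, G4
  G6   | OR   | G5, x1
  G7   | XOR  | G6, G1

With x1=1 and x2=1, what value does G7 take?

1

G1 = 1 XOR 1 = 0
G2 = 0 XOR 1 = 1
G4 = 1 OR 1 = 1
G5 = 1 OR 1 = 1
G6 = 1 OR 1 = 1
G7 = 1 XOR 0 = 1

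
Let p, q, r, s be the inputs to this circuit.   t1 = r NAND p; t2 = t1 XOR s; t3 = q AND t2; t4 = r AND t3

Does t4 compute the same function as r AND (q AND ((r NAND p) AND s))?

t1 = r NAND p
t2 = t1 XOR s = (r NAND p) XOR s
t3 = q AND t2 = q AND ((r NAND p) XOR s)
t4 = r AND t3 = r AND (q AND ((r NAND p) XOR s))
At p=0, q=1, r=1, s=0: circuit gives 1, formula gives 0.

No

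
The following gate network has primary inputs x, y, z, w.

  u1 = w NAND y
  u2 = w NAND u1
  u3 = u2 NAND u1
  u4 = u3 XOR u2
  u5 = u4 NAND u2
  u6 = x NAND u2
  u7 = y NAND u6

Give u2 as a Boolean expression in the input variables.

w NAND (w NAND y)

u1 = w NAND y
u2 = w NAND u1 = w NAND (w NAND y)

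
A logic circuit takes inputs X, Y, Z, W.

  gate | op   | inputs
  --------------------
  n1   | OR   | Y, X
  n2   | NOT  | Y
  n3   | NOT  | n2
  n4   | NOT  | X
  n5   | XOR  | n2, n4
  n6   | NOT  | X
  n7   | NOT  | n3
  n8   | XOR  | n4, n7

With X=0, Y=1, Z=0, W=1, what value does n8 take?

n2 = NOT 1 = 0
n3 = NOT 0 = 1
n4 = NOT 0 = 1
n7 = NOT 1 = 0
n8 = 1 XOR 0 = 1

1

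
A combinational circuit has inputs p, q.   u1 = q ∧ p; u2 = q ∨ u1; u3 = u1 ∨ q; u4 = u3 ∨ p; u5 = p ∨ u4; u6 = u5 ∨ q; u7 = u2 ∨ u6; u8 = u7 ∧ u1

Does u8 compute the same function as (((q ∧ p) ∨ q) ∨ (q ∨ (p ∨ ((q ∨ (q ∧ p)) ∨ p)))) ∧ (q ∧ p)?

u1 = q ∧ p
u2 = q ∨ u1 = q ∨ (q ∧ p)
u3 = u1 ∨ q = (q ∧ p) ∨ q
u4 = u3 ∨ p = ((q ∧ p) ∨ q) ∨ p
u5 = p ∨ u4 = p ∨ (((q ∧ p) ∨ q) ∨ p)
u6 = u5 ∨ q = (p ∨ (((q ∧ p) ∨ q) ∨ p)) ∨ q
u7 = u2 ∨ u6 = (q ∨ (q ∧ p)) ∨ ((p ∨ (((q ∧ p) ∨ q) ∨ p)) ∨ q)
u8 = u7 ∧ u1 = ((q ∨ (q ∧ p)) ∨ ((p ∨ (((q ∧ p) ∨ q) ∨ p)) ∨ q)) ∧ (q ∧ p)
At p=0, q=0: circuit gives 0, formula gives 0.
At p=1, q=1: circuit gives 1, formula gives 1.
Agrees on all 4 inputs.

Yes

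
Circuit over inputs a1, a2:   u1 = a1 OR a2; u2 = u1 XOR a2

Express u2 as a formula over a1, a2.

u1 = a1 OR a2
u2 = u1 XOR a2 = (a1 OR a2) XOR a2

(a1 OR a2) XOR a2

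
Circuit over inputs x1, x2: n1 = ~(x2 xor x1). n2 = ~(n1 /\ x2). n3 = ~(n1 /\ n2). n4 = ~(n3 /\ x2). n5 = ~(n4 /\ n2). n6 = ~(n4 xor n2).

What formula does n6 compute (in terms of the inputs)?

~((~((~((~(x2 xor x1)) /\ (~((~(x2 xor x1)) /\ x2)))) /\ x2)) xor (~((~(x2 xor x1)) /\ x2)))

n1 = ~(x2 xor x1)
n2 = ~(n1 /\ x2) = ~((~(x2 xor x1)) /\ x2)
n3 = ~(n1 /\ n2) = ~((~(x2 xor x1)) /\ (~((~(x2 xor x1)) /\ x2)))
n4 = ~(n3 /\ x2) = ~((~((~(x2 xor x1)) /\ (~((~(x2 xor x1)) /\ x2)))) /\ x2)
n6 = ~(n4 xor n2) = ~((~((~((~(x2 xor x1)) /\ (~((~(x2 xor x1)) /\ x2)))) /\ x2)) xor (~((~(x2 xor x1)) /\ x2)))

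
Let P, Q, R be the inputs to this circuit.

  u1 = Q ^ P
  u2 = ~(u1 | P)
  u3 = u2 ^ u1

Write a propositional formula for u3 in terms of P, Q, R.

(~((Q ^ P) | P)) ^ (Q ^ P)

u1 = Q ^ P
u2 = ~(u1 | P) = ~((Q ^ P) | P)
u3 = u2 ^ u1 = (~((Q ^ P) | P)) ^ (Q ^ P)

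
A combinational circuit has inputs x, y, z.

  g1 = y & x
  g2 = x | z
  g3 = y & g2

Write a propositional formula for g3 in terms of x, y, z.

y & (x | z)

g2 = x | z
g3 = y & g2 = y & (x | z)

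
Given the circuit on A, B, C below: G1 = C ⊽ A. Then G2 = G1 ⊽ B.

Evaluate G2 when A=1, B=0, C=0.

1

G1 = 0 ⊽ 1 = 0
G2 = 0 ⊽ 0 = 1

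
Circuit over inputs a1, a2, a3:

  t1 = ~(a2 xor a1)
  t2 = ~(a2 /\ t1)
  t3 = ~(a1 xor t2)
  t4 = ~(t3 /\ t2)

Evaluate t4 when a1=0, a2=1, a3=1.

1

t1 = ~(1 xor 0) = 0
t2 = ~(1 /\ 0) = 1
t3 = ~(0 xor 1) = 0
t4 = ~(0 /\ 1) = 1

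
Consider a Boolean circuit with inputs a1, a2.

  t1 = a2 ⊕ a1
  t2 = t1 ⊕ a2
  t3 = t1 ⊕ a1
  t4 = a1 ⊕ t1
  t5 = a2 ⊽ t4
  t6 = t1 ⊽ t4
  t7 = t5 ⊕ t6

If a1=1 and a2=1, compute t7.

0

t1 = 1 ⊕ 1 = 0
t4 = 1 ⊕ 0 = 1
t5 = 1 ⊽ 1 = 0
t6 = 0 ⊽ 1 = 0
t7 = 0 ⊕ 0 = 0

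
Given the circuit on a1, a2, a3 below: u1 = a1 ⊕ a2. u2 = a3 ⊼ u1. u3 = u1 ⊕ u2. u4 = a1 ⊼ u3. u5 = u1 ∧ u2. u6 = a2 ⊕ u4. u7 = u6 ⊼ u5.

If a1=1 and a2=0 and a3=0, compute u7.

u1 = 1 ⊕ 0 = 1
u2 = 0 ⊼ 1 = 1
u3 = 1 ⊕ 1 = 0
u4 = 1 ⊼ 0 = 1
u5 = 1 ∧ 1 = 1
u6 = 0 ⊕ 1 = 1
u7 = 1 ⊼ 1 = 0

0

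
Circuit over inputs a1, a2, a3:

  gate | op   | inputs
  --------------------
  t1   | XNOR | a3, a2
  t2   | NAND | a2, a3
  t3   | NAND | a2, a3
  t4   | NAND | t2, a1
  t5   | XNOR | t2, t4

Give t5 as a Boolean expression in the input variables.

t2 = a2 NAND a3
t4 = t2 NAND a1 = (a2 NAND a3) NAND a1
t5 = t2 XNOR t4 = (a2 NAND a3) XNOR ((a2 NAND a3) NAND a1)

(a2 NAND a3) XNOR ((a2 NAND a3) NAND a1)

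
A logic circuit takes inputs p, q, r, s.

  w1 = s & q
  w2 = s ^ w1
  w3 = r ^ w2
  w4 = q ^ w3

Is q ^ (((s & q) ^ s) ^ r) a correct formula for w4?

Yes

w1 = s & q
w2 = s ^ w1 = s ^ (s & q)
w3 = r ^ w2 = r ^ (s ^ (s & q))
w4 = q ^ w3 = q ^ (r ^ (s ^ (s & q)))
At p=0, q=0, r=0, s=0: circuit gives 0, formula gives 0.
At p=0, q=0, r=0, s=1: circuit gives 1, formula gives 1.
Agrees on all 16 inputs.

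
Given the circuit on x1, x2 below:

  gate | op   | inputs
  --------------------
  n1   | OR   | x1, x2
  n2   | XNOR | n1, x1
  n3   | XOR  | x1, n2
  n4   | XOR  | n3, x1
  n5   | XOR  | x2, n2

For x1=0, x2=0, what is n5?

n1 = 0 OR 0 = 0
n2 = 0 XNOR 0 = 1
n5 = 0 XOR 1 = 1

1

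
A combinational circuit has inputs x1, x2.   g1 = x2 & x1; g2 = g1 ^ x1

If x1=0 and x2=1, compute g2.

0

g1 = 1 & 0 = 0
g2 = 0 ^ 0 = 0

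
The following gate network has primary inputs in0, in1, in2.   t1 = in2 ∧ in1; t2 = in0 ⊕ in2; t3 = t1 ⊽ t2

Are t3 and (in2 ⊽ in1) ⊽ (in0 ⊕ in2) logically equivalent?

No

t1 = in2 ∧ in1
t2 = in0 ⊕ in2
t3 = t1 ⊽ t2 = (in2 ∧ in1) ⊽ (in0 ⊕ in2)
At in0=0, in1=0, in2=0: circuit gives 1, formula gives 0.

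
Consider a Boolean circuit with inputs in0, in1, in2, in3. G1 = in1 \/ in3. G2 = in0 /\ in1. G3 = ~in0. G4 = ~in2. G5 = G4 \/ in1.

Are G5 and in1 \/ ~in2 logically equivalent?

G4 = ~in2
G5 = G4 \/ in1 = ~in2 \/ in1
At in0=0, in1=0, in2=1, in3=0: circuit gives 0, formula gives 0.
At in0=0, in1=0, in2=0, in3=0: circuit gives 1, formula gives 1.
Agrees on all 16 inputs.

Yes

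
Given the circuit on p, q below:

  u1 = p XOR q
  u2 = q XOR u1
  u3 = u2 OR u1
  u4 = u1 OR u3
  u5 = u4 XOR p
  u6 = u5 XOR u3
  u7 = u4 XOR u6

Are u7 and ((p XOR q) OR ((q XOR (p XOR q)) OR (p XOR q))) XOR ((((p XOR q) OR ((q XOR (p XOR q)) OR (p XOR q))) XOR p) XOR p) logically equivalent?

No

u1 = p XOR q
u2 = q XOR u1 = q XOR (p XOR q)
u3 = u2 OR u1 = (q XOR (p XOR q)) OR (p XOR q)
u4 = u1 OR u3 = (p XOR q) OR ((q XOR (p XOR q)) OR (p XOR q))
u5 = u4 XOR p = ((p XOR q) OR ((q XOR (p XOR q)) OR (p XOR q))) XOR p
u6 = u5 XOR u3 = (((p XOR q) OR ((q XOR (p XOR q)) OR (p XOR q))) XOR p) XOR ((q XOR (p XOR q)) OR (p XOR q))
u7 = u4 XOR u6 = ((p XOR q) OR ((q XOR (p XOR q)) OR (p XOR q))) XOR ((((p XOR q) OR ((q XOR (p XOR q)) OR (p XOR q))) XOR p) XOR ((q XOR (p XOR q)) OR (p XOR q)))
At p=0, q=1: circuit gives 1, formula gives 0.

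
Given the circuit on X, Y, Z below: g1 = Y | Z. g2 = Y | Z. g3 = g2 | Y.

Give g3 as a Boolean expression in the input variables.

g2 = Y | Z
g3 = g2 | Y = (Y | Z) | Y

(Y | Z) | Y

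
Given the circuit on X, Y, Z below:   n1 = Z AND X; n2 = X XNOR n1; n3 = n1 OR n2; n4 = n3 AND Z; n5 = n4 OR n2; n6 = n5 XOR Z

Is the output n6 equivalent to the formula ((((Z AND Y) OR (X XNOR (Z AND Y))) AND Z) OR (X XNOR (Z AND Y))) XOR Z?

No

n1 = Z AND X
n2 = X XNOR n1 = X XNOR (Z AND X)
n3 = n1 OR n2 = (Z AND X) OR (X XNOR (Z AND X))
n4 = n3 AND Z = ((Z AND X) OR (X XNOR (Z AND X))) AND Z
n5 = n4 OR n2 = (((Z AND X) OR (X XNOR (Z AND X))) AND Z) OR (X XNOR (Z AND X))
n6 = n5 XOR Z = ((((Z AND X) OR (X XNOR (Z AND X))) AND Z) OR (X XNOR (Z AND X))) XOR Z
At X=1, Y=0, Z=1: circuit gives 0, formula gives 1.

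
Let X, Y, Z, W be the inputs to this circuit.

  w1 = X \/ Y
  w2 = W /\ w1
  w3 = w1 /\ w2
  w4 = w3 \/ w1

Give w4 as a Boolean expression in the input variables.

w1 = X \/ Y
w2 = W /\ w1 = W /\ (X \/ Y)
w3 = w1 /\ w2 = (X \/ Y) /\ (W /\ (X \/ Y))
w4 = w3 \/ w1 = ((X \/ Y) /\ (W /\ (X \/ Y))) \/ (X \/ Y)

((X \/ Y) /\ (W /\ (X \/ Y))) \/ (X \/ Y)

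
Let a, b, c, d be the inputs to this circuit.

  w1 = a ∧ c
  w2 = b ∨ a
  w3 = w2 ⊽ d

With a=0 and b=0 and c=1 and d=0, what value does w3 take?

w2 = 0 ∨ 0 = 0
w3 = 0 ⊽ 0 = 1

1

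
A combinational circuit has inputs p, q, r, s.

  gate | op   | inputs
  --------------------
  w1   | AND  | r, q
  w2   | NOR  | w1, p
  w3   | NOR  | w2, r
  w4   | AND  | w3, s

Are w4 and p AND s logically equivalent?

No

w1 = r AND q
w2 = w1 NOR p = (r AND q) NOR p
w3 = w2 NOR r = ((r AND q) NOR p) NOR r
w4 = w3 AND s = (((r AND q) NOR p) NOR r) AND s
At p=1, q=0, r=1, s=1: circuit gives 0, formula gives 1.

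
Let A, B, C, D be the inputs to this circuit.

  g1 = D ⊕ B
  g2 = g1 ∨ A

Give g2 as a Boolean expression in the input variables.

(D ⊕ B) ∨ A

g1 = D ⊕ B
g2 = g1 ∨ A = (D ⊕ B) ∨ A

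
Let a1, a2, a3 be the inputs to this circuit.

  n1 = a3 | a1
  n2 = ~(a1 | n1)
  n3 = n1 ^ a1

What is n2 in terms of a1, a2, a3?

~(a1 | (a3 | a1))

n1 = a3 | a1
n2 = ~(a1 | n1) = ~(a1 | (a3 | a1))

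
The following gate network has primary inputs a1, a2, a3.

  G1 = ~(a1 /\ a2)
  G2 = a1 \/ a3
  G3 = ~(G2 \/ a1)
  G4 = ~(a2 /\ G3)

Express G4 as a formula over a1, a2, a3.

~(a2 /\ (~((a1 \/ a3) \/ a1)))

G2 = a1 \/ a3
G3 = ~(G2 \/ a1) = ~((a1 \/ a3) \/ a1)
G4 = ~(a2 /\ G3) = ~(a2 /\ (~((a1 \/ a3) \/ a1)))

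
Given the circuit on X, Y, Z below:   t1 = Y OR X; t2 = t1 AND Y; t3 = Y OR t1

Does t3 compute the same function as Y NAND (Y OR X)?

No

t1 = Y OR X
t3 = Y OR t1 = Y OR (Y OR X)
At X=0, Y=0, Z=0: circuit gives 0, formula gives 1.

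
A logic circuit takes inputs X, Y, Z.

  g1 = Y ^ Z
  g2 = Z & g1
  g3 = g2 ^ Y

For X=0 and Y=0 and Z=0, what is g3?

g1 = 0 ^ 0 = 0
g2 = 0 & 0 = 0
g3 = 0 ^ 0 = 0

0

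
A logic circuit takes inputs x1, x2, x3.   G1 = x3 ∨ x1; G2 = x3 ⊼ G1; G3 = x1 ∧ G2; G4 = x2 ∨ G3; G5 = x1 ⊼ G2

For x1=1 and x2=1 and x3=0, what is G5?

G1 = 0 ∨ 1 = 1
G2 = 0 ⊼ 1 = 1
G5 = 1 ⊼ 1 = 0

0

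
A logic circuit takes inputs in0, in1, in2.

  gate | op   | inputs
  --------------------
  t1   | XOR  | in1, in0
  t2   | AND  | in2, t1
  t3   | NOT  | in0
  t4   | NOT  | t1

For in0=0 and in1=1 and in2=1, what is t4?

t1 = 1 XOR 0 = 1
t4 = NOT 1 = 0

0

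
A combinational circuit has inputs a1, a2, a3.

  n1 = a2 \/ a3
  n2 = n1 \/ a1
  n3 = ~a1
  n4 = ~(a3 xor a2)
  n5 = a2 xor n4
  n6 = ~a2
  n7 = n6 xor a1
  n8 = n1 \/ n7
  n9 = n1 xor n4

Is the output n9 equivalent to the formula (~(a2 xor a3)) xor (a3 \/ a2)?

Yes

n1 = a2 \/ a3
n4 = ~(a3 xor a2)
n9 = n1 xor n4 = (a2 \/ a3) xor (~(a3 xor a2))
At a1=0, a2=1, a3=1: circuit gives 0, formula gives 0.
At a1=0, a2=0, a3=0: circuit gives 1, formula gives 1.
Agrees on all 8 inputs.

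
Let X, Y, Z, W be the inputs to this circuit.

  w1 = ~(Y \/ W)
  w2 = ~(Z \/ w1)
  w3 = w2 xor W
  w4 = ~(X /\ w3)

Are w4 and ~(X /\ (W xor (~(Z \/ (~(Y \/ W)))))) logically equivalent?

Yes

w1 = ~(Y \/ W)
w2 = ~(Z \/ w1) = ~(Z \/ (~(Y \/ W)))
w3 = w2 xor W = (~(Z \/ (~(Y \/ W)))) xor W
w4 = ~(X /\ w3) = ~(X /\ ((~(Z \/ (~(Y \/ W)))) xor W))
At X=1, Y=0, Z=1, W=1: circuit gives 0, formula gives 0.
At X=0, Y=0, Z=0, W=0: circuit gives 1, formula gives 1.
Agrees on all 16 inputs.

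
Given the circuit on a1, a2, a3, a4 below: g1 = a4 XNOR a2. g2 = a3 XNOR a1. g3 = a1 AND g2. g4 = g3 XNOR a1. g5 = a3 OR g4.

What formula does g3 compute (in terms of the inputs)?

a1 AND (a3 XNOR a1)

g2 = a3 XNOR a1
g3 = a1 AND g2 = a1 AND (a3 XNOR a1)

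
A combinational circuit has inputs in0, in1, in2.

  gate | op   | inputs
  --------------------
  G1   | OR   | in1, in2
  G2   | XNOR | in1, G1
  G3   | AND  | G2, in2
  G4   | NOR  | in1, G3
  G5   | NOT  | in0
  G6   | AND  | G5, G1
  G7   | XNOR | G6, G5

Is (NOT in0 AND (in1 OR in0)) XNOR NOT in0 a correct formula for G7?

G1 = in1 OR in2
G5 = NOT in0
G6 = G5 AND G1 = NOT in0 AND (in1 OR in2)
G7 = G6 XNOR G5 = (NOT in0 AND (in1 OR in2)) XNOR NOT in0
At in0=0, in1=0, in2=1: circuit gives 1, formula gives 0.

No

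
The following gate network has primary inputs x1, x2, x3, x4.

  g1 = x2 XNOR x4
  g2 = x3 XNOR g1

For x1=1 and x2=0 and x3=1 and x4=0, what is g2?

1

g1 = 0 XNOR 0 = 1
g2 = 1 XNOR 1 = 1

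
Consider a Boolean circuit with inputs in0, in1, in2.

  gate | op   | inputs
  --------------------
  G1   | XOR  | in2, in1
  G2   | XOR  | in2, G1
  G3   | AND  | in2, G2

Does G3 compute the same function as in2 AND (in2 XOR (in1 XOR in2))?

G1 = in2 XOR in1
G2 = in2 XOR G1 = in2 XOR (in2 XOR in1)
G3 = in2 AND G2 = in2 AND (in2 XOR (in2 XOR in1))
At in0=0, in1=0, in2=0: circuit gives 0, formula gives 0.
At in0=0, in1=1, in2=1: circuit gives 1, formula gives 1.
Agrees on all 8 inputs.

Yes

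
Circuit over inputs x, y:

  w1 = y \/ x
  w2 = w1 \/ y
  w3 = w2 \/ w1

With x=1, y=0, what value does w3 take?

w1 = 0 \/ 1 = 1
w2 = 1 \/ 0 = 1
w3 = 1 \/ 1 = 1

1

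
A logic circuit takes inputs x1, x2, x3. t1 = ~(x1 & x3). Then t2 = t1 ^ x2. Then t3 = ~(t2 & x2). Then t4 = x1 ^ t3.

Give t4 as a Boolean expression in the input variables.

x1 ^ (~(((~(x1 & x3)) ^ x2) & x2))

t1 = ~(x1 & x3)
t2 = t1 ^ x2 = (~(x1 & x3)) ^ x2
t3 = ~(t2 & x2) = ~(((~(x1 & x3)) ^ x2) & x2)
t4 = x1 ^ t3 = x1 ^ (~(((~(x1 & x3)) ^ x2) & x2))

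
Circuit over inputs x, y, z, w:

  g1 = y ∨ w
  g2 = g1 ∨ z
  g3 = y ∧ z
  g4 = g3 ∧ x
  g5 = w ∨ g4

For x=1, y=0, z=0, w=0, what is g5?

g3 = 0 ∧ 0 = 0
g4 = 0 ∧ 1 = 0
g5 = 0 ∨ 0 = 0

0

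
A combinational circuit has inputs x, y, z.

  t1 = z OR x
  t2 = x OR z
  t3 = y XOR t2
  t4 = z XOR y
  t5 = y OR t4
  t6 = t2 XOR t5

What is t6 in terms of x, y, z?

(x OR z) XOR (y OR (z XOR y))

t2 = x OR z
t4 = z XOR y
t5 = y OR t4 = y OR (z XOR y)
t6 = t2 XOR t5 = (x OR z) XOR (y OR (z XOR y))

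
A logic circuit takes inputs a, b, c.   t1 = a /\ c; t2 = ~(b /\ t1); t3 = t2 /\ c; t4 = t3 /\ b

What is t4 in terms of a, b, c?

((~(b /\ (a /\ c))) /\ c) /\ b

t1 = a /\ c
t2 = ~(b /\ t1) = ~(b /\ (a /\ c))
t3 = t2 /\ c = (~(b /\ (a /\ c))) /\ c
t4 = t3 /\ b = ((~(b /\ (a /\ c))) /\ c) /\ b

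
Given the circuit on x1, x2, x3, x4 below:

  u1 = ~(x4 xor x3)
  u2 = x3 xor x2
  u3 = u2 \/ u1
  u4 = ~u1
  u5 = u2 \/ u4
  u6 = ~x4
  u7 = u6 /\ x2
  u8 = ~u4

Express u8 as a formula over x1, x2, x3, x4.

~~(~(x4 xor x3))

u1 = ~(x4 xor x3)
u4 = ~u1 = ~(~(x4 xor x3))
u8 = ~u4 = ~~(~(x4 xor x3))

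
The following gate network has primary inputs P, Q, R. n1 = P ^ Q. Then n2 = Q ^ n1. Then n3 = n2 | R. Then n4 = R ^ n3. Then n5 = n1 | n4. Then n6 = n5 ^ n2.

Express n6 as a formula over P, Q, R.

n1 = P ^ Q
n2 = Q ^ n1 = Q ^ (P ^ Q)
n3 = n2 | R = (Q ^ (P ^ Q)) | R
n4 = R ^ n3 = R ^ ((Q ^ (P ^ Q)) | R)
n5 = n1 | n4 = (P ^ Q) | (R ^ ((Q ^ (P ^ Q)) | R))
n6 = n5 ^ n2 = ((P ^ Q) | (R ^ ((Q ^ (P ^ Q)) | R))) ^ (Q ^ (P ^ Q))

((P ^ Q) | (R ^ ((Q ^ (P ^ Q)) | R))) ^ (Q ^ (P ^ Q))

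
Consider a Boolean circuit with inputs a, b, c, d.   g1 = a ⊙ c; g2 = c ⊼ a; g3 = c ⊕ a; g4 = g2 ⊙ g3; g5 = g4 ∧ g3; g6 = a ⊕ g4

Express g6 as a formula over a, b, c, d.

g2 = c ⊼ a
g3 = c ⊕ a
g4 = g2 ⊙ g3 = (c ⊼ a) ⊙ (c ⊕ a)
g6 = a ⊕ g4 = a ⊕ ((c ⊼ a) ⊙ (c ⊕ a))

a ⊕ ((c ⊼ a) ⊙ (c ⊕ a))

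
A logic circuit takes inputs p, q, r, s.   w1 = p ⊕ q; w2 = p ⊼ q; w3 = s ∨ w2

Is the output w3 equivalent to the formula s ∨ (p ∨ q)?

No

w2 = p ⊼ q
w3 = s ∨ w2 = s ∨ (p ⊼ q)
At p=0, q=0, r=0, s=0: circuit gives 1, formula gives 0.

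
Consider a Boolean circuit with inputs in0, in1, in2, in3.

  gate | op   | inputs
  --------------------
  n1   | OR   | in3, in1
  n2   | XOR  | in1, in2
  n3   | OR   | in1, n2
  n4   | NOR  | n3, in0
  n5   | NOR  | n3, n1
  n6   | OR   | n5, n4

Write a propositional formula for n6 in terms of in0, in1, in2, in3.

((in1 OR (in1 XOR in2)) NOR (in3 OR in1)) OR ((in1 OR (in1 XOR in2)) NOR in0)

n1 = in3 OR in1
n2 = in1 XOR in2
n3 = in1 OR n2 = in1 OR (in1 XOR in2)
n4 = n3 NOR in0 = (in1 OR (in1 XOR in2)) NOR in0
n5 = n3 NOR n1 = (in1 OR (in1 XOR in2)) NOR (in3 OR in1)
n6 = n5 OR n4 = ((in1 OR (in1 XOR in2)) NOR (in3 OR in1)) OR ((in1 OR (in1 XOR in2)) NOR in0)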